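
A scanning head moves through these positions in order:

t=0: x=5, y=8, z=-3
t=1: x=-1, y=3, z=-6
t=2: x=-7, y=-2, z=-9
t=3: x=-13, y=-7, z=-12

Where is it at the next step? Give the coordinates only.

x=-19, y=-12, z=-15

Constant displacement of (-6,-5,-3) per step.
step 4: x=-13, y=-7, z=-12 + (-6,-5,-3) → x=-19, y=-12, z=-15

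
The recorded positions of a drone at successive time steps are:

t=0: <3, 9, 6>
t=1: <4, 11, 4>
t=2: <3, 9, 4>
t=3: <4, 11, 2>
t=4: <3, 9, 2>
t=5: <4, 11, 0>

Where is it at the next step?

<3, 9, 0>

Step-to-step displacements: <+1, +2, -2>, <-1, -2, +0>, <+1, +2, -2>, <-1, -2, +0>, <+1, +2, -2> — a repeating cycle of length 2.
step 6: apply <-1, -2, +0> → <3, 9, 0>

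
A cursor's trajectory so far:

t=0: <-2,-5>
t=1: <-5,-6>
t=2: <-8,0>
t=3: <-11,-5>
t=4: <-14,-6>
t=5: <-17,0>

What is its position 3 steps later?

The first coordinate changes by -3 each step, so at step 8 it is -2 + 8·(-3) = -26.
The second coordinate repeats the cycle [-5, -6, 0] with period 3; step 8 mod 3 = 2, giving 0.

<-26,0>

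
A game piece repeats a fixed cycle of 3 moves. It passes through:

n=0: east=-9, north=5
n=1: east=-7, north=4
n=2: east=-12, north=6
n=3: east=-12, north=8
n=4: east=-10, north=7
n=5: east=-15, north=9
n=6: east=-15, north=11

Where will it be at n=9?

east=-18, north=14

The moves between consecutive positions are (+2, -1), (-5, +2), (+0, +2), (+2, -1), (-5, +2), (+0, +2); they repeat the 3-cycle [(+2, -1), (-5, +2), (+0, +2)].
step 7: apply (+2, -1) → east=-13, north=10
step 8: apply (-5, +2) → east=-18, north=12
step 9: apply (+0, +2) → east=-18, north=14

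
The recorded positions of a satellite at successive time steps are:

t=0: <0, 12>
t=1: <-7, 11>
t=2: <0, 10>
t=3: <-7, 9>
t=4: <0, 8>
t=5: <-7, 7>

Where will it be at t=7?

First: cycles through 0, -7 every 2 steps. Step 7 lands at position 1 of the cycle → -7.
Second: linear, -1 per step → 5 at step 7.

<-7, 5>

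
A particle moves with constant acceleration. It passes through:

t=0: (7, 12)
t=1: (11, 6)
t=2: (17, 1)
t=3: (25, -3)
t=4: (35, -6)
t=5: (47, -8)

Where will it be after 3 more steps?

First differences are (+4, -6), (+6, -5), (+8, -4), (+10, -3), (+12, -2); their common second difference is (+2, +1) (constant acceleration).
step 6: (47, -8) + (+14, -1) → (61, -9)
step 7: (61, -9) + (+16, +0) → (77, -9)
step 8: (77, -9) + (+18, +1) → (95, -8)

(95, -8)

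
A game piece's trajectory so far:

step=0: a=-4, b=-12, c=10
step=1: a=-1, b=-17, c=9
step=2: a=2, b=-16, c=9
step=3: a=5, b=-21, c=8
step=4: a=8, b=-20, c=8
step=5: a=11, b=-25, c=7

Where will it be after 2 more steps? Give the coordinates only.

Step-to-step displacements: (+3, -5, -1), (+3, +1, +0), (+3, -5, -1), (+3, +1, +0), (+3, -5, -1) — a repeating cycle of length 2.
step 6: apply (+3, +1, +0) → a=14, b=-24, c=7
step 7: apply (+3, -5, -1) → a=17, b=-29, c=6

a=17, b=-29, c=6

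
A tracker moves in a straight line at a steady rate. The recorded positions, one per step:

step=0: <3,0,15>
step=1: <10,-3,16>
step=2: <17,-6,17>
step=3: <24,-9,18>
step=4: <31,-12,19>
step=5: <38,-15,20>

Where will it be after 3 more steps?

<59,-24,23>

Each step adds <+7,-3,+1> to the position.
step 6: <38,-15,20> + <+7,-3,+1> → <45,-18,21>
step 7: <45,-18,21> + <+7,-3,+1> → <52,-21,22>
step 8: <52,-21,22> + <+7,-3,+1> → <59,-24,23>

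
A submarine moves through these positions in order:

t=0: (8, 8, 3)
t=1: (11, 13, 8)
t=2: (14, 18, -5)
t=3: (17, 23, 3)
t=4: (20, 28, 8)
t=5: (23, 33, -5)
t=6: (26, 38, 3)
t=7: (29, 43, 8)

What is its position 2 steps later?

(35, 53, 3)

The first coordinate changes by +3 each step, so at step 9 it is 8 + 9·(3) = 35.
The second coordinate changes by +5 each step, so at step 9 it is 8 + 9·(5) = 53.
The third coordinate repeats the cycle [3, 8, -5] with period 3; step 9 mod 3 = 0, giving 3.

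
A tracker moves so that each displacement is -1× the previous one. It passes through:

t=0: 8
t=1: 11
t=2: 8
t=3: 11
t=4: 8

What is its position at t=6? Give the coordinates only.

8

Step-to-step displacements: +3, -3, +3, -3; each is -1× the previous.
step 5: 8 + 3 → 11
step 6: 11 − 3 → 8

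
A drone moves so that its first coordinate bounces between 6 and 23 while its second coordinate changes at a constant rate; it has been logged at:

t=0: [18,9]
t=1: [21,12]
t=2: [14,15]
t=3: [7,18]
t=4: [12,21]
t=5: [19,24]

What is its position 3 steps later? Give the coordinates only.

The first coordinate travels 7 per step and bounces off the walls at 6 and 23.
  step 6: 19 → 20
  step 7: 20 → 13
  step 8: 13 → 6
The second coordinate changes by +3 each step: at step 8 it is 33.

[6,33]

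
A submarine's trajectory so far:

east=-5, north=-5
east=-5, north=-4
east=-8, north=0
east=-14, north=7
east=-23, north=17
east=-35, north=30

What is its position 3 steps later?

Successive displacements: (+0, +1), (-3, +4), (-6, +7), (-9, +10), (-12, +13) — each changes by (-3, +3).
step 6: east=-35, north=30 + (-15, +16) → east=-50, north=46
step 7: east=-50, north=46 + (-18, +19) → east=-68, north=65
step 8: east=-68, north=65 + (-21, +22) → east=-89, north=87

east=-89, north=87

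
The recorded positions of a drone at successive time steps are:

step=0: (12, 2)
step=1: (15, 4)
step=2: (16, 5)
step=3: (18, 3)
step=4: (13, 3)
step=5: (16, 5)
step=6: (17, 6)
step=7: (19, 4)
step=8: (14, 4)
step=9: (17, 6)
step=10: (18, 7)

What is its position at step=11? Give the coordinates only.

(20, 5)

Differencing gives (+3, +2), (+1, +1), (+2, -2), (-5, +0), (+3, +2), (+1, +1), (+2, -2), (-5, +0), (+3, +2), (+1, +1). This is the pattern (+3, +2), (+1, +1), (+2, -2), (-5, +0) repeated.
step 11: apply (+2, -2) → (20, 5)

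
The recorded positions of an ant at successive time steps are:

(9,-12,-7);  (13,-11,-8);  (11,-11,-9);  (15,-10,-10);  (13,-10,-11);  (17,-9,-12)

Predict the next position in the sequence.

Step-to-step displacements: (+4,+1,-1), (-2,+0,-1), (+4,+1,-1), (-2,+0,-1), (+4,+1,-1) — a repeating cycle of length 2.
step 6: apply (-2,+0,-1) → (15,-9,-13)

(15,-9,-13)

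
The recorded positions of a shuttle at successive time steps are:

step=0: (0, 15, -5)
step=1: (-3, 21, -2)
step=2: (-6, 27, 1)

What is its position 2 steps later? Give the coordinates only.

(-12, 39, 7)

Constant displacement of (-3, +6, +3) per step.
step 3: (-6, 27, 1) + (-3, +6, +3) → (-9, 33, 4)
step 4: (-9, 33, 4) + (-3, +6, +3) → (-12, 39, 7)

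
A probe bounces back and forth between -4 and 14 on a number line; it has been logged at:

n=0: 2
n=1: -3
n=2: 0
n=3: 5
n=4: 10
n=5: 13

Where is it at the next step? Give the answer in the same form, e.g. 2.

The value reflects between -4 and 14, moving 5 per step.
  step 6: 13 → 8

8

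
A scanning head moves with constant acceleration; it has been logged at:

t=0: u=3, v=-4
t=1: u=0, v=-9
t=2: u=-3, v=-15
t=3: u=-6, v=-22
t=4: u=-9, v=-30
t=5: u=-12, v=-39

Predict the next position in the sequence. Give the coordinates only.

Successive displacements: (-3, -5), (-3, -6), (-3, -7), (-3, -8), (-3, -9) — each changes by (+0, -1).
step 6: u=-12, v=-39 + (-3, -10) → u=-15, v=-49

u=-15, v=-49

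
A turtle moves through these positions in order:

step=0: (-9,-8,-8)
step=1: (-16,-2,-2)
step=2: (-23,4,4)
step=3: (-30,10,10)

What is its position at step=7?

Each step adds (-7,+6,+6) to the position.
step 4: (-30,10,10) + (-7,+6,+6) → (-37,16,16)
step 5: (-37,16,16) + (-7,+6,+6) → (-44,22,22)
step 6: (-44,22,22) + (-7,+6,+6) → (-51,28,28)
step 7: (-51,28,28) + (-7,+6,+6) → (-58,34,34)

(-58,34,34)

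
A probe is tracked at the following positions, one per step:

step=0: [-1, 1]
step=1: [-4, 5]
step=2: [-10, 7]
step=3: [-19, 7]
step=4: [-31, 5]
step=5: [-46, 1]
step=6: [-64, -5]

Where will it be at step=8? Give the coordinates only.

[-109, -23]

First differences are [-3, +4], [-6, +2], [-9, +0], [-12, -2], [-15, -4], [-18, -6]; their common second difference is [-3, -2] (constant acceleration).
step 7: [-64, -5] + [-21, -8] → [-85, -13]
step 8: [-85, -13] + [-24, -10] → [-109, -23]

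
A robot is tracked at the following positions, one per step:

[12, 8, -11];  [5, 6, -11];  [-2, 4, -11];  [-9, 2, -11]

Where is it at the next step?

Constant displacement of [-7, -2, +0] per step.
step 4: [-9, 2, -11] + [-7, -2, +0] → [-16, 0, -11]

[-16, 0, -11]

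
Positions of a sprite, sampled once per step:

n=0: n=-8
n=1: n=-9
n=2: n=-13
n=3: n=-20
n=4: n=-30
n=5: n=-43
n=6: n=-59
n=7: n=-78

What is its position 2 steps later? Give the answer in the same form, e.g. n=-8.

Taking differences between consecutive positions: -1, -4, -7, -10, -13, -16, -19. These grow by -3 each step.
step 8: -78 − 22 → n=-100
step 9: -100 − 25 → n=-125

n=-125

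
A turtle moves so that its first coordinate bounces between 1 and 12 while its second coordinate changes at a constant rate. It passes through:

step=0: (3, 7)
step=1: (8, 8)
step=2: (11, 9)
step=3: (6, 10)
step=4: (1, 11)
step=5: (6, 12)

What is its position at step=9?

(4, 16)

The first coordinate travels 5 per step and bounces off the walls at 1 and 12.
  step 6: 6 → 11
  step 7: 11 → 8
  step 8: 8 → 3
  step 9: 3 → 4
The second coordinate changes by +1 each step: at step 9 it is 16.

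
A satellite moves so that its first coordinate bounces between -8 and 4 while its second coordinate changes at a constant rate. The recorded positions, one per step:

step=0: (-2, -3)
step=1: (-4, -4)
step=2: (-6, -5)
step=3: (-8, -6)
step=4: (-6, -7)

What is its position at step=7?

The first coordinate travels 2 per step and bounces off the walls at -8 and 4.
  step 5: -6 → -4
  step 6: -4 → -2
  step 7: -2 → 0
The second coordinate changes by -1 each step: at step 7 it is -10.

(0, -10)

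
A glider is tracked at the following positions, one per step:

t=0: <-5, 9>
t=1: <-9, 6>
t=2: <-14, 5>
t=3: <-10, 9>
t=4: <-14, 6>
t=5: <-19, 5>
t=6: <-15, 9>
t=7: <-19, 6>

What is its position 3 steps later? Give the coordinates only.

<-24, 6>

Step-to-step displacements: <-4, -3>, <-5, -1>, <+4, +4>, <-4, -3>, <-5, -1>, <+4, +4>, <-4, -3> — a repeating cycle of length 3.
step 8: apply <-5, -1> → <-24, 5>
step 9: apply <+4, +4> → <-20, 9>
step 10: apply <-4, -3> → <-24, 6>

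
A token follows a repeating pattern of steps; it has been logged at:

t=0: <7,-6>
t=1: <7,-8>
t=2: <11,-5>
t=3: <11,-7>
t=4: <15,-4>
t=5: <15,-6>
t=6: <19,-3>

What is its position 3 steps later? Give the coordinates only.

<23,-4>

Step-to-step displacements: <+0,-2>, <+4,+3>, <+0,-2>, <+4,+3>, <+0,-2>, <+4,+3> — a repeating cycle of length 2.
step 7: apply <+0,-2> → <19,-5>
step 8: apply <+4,+3> → <23,-2>
step 9: apply <+0,-2> → <23,-4>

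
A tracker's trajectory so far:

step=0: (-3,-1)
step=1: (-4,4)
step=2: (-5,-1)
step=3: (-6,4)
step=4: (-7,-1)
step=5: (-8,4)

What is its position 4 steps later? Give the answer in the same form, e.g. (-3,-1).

(-12,4)

First: linear, -1 per step → -12 at step 9.
Second: cycles through -1, 4 every 2 steps. Step 9 lands at position 1 of the cycle → 4.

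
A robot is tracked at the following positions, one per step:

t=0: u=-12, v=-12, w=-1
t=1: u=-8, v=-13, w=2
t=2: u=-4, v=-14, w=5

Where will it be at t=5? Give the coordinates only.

Constant displacement of (+4,-1,+3) per step.
step 3: u=-4, v=-14, w=5 + (+4,-1,+3) → u=0, v=-15, w=8
step 4: u=0, v=-15, w=8 + (+4,-1,+3) → u=4, v=-16, w=11
step 5: u=4, v=-16, w=11 + (+4,-1,+3) → u=8, v=-17, w=14

u=8, v=-17, w=14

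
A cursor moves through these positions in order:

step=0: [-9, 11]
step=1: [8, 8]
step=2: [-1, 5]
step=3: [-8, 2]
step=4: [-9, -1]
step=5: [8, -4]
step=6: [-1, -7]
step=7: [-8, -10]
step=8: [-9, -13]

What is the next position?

First: cycles through -9, 8, -1, -8 every 4 steps. Step 9 lands at position 1 of the cycle → 8.
Second: linear, -3 per step → -16 at step 9.

[8, -16]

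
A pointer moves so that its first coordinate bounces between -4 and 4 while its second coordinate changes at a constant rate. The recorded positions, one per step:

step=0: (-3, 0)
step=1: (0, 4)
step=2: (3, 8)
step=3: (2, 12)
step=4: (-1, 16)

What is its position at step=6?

(-1, 24)

The first coordinate travels 3 per step and bounces off the walls at -4 and 4.
  step 5: -1 → -4
  step 6: -4 → -1
The second coordinate changes by +4 each step: at step 6 it is 24.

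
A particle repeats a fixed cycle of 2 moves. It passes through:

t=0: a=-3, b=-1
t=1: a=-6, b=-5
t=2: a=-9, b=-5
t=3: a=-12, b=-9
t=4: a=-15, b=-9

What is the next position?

Step-to-step displacements: (-3,-4), (-3,+0), (-3,-4), (-3,+0) — a repeating cycle of length 2.
step 5: apply (-3,-4) → a=-18, b=-13

a=-18, b=-13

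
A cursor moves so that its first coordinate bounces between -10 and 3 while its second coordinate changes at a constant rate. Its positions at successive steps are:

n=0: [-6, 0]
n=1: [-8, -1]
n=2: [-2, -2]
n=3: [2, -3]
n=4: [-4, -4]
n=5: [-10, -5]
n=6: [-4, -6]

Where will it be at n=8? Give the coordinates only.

[-2, -8]

The first coordinate travels 6 per step and bounces off the walls at -10 and 3.
  step 7: -4 → 2
  step 8: 2 → -2
The second coordinate changes by -1 each step: at step 8 it is -8.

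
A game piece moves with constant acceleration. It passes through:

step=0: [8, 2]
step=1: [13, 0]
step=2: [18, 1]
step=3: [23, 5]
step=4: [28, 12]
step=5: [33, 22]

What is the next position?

[38, 35]

First differences are [+5, -2], [+5, +1], [+5, +4], [+5, +7], [+5, +10]; their common second difference is [+0, +3] (constant acceleration).
step 6: [33, 22] + [+5, +13] → [38, 35]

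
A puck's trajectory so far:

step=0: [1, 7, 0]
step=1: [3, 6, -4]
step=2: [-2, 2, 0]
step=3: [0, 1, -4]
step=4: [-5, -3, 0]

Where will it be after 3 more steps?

Differencing gives [+2, -1, -4], [-5, -4, +4], [+2, -1, -4], [-5, -4, +4]. This is the pattern [+2, -1, -4], [-5, -4, +4] repeated.
step 5: apply [+2, -1, -4] → [-3, -4, -4]
step 6: apply [-5, -4, +4] → [-8, -8, 0]
step 7: apply [+2, -1, -4] → [-6, -9, -4]

[-6, -9, -4]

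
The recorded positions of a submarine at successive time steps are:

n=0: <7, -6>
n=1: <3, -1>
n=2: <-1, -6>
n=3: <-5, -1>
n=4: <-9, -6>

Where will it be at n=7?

The first coordinate changes by -4 each step, so at step 7 it is 7 + 7·(-4) = -21.
The second coordinate repeats the cycle [-6, -1] with period 2; step 7 mod 2 = 1, giving -1.

<-21, -1>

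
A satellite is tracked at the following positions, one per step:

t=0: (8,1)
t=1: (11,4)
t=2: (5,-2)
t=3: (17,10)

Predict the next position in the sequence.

(-7,-14)

Consecutive displacements (+3,+3), (-6,-6), (+12,+12) scale by a factor of -2 each step.
step 4: (17,10) + (-24,-24) → (-7,-14)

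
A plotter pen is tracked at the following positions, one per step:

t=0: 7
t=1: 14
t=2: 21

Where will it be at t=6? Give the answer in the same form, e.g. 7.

49

The position changes by +7 every step.
step 3: 21 + 7 → 28
step 4: 28 + 7 → 35
step 5: 35 + 7 → 42
step 6: 42 + 7 → 49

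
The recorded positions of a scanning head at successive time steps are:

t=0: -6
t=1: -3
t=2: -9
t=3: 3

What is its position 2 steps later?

27

The jumps are +3, -6, +12 — a geometric progression with ratio -2.
step 4: 3 − 24 → -21
step 5: -21 + 48 → 27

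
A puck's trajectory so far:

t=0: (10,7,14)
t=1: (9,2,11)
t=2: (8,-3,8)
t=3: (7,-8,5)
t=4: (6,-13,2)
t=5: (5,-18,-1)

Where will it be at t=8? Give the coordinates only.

Constant displacement of (-1,-5,-3) per step.
step 6: (5,-18,-1) + (-1,-5,-3) → (4,-23,-4)
step 7: (4,-23,-4) + (-1,-5,-3) → (3,-28,-7)
step 8: (3,-28,-7) + (-1,-5,-3) → (2,-33,-10)

(2,-33,-10)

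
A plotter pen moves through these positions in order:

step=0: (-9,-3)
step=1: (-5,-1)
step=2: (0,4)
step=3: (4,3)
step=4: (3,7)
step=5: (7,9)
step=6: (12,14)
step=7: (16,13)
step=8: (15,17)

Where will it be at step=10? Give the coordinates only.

(24,24)

The moves between consecutive positions are (+4,+2), (+5,+5), (+4,-1), (-1,+4), (+4,+2), (+5,+5), (+4,-1), (-1,+4); they repeat the 4-cycle [(+4,+2), (+5,+5), (+4,-1), (-1,+4)].
step 9: apply (+4,+2) → (19,19)
step 10: apply (+5,+5) → (24,24)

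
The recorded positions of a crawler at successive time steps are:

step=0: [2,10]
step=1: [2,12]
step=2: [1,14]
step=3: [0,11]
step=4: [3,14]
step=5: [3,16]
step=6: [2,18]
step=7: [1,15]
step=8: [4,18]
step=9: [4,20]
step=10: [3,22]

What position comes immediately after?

[2,19]

Step-to-step displacements: [+0,+2], [-1,+2], [-1,-3], [+3,+3], [+0,+2], [-1,+2], [-1,-3], [+3,+3], [+0,+2], [-1,+2] — a repeating cycle of length 4.
step 11: apply [-1,-3] → [2,19]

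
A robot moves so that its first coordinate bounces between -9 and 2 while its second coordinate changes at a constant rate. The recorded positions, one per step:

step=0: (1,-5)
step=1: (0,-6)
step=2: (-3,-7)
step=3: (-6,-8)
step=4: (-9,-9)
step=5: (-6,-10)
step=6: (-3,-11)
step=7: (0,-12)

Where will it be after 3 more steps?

The first coordinate travels 3 per step and bounces off the walls at -9 and 2.
  step 8: 0 → 1
  step 9: 1 → -2
  step 10: -2 → -5
The second coordinate changes by -1 each step: at step 10 it is -15.

(-5,-15)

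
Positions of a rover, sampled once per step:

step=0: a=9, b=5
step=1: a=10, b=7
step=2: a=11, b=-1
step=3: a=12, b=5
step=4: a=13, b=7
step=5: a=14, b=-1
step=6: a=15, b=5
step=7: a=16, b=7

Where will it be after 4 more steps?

a=20, b=-1

A: linear, +1 per step → 20 at step 11.
B: cycles through 5, 7, -1 every 3 steps. Step 11 lands at position 2 of the cycle → -1.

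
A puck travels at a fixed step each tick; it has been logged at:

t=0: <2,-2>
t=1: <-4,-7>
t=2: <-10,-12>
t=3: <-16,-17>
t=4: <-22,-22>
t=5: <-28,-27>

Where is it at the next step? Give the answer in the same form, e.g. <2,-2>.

<-34,-32>

The position changes by <-6,-5> every step.
step 6: <-28,-27> + <-6,-5> → <-34,-32>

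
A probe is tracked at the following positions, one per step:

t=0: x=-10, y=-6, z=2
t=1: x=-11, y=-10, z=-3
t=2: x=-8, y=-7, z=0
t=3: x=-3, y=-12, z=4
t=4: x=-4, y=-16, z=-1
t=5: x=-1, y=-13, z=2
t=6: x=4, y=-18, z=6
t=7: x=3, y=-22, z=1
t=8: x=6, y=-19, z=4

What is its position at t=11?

x=13, y=-25, z=6

Differencing gives (-1, -4, -5), (+3, +3, +3), (+5, -5, +4), (-1, -4, -5), (+3, +3, +3), (+5, -5, +4), (-1, -4, -5), (+3, +3, +3). This is the pattern (-1, -4, -5), (+3, +3, +3), (+5, -5, +4) repeated.
step 9: apply (+5, -5, +4) → x=11, y=-24, z=8
step 10: apply (-1, -4, -5) → x=10, y=-28, z=3
step 11: apply (+3, +3, +3) → x=13, y=-25, z=6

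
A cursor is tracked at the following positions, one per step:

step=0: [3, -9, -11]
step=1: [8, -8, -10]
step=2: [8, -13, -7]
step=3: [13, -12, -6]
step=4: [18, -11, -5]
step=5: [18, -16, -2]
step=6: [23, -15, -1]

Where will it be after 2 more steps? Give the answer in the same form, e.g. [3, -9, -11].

Differencing gives [+5, +1, +1], [+0, -5, +3], [+5, +1, +1], [+5, +1, +1], [+0, -5, +3], [+5, +1, +1]. This is the pattern [+5, +1, +1], [+0, -5, +3], [+5, +1, +1] repeated.
step 7: apply [+5, +1, +1] → [28, -14, 0]
step 8: apply [+0, -5, +3] → [28, -19, 3]

[28, -19, 3]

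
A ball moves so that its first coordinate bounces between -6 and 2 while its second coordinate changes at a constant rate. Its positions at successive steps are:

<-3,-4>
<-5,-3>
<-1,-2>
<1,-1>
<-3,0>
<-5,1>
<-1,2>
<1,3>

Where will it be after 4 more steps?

The first coordinate travels 4 per step and bounces off the walls at -6 and 2.
  step 8: 1 → -3
  step 9: -3 → -5
  step 10: -5 → -1
  step 11: -1 → 1
The second coordinate changes by +1 each step: at step 11 it is 7.

<1,7>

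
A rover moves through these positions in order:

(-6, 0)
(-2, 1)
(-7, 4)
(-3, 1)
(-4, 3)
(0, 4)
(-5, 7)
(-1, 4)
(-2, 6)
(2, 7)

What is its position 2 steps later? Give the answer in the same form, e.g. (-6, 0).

Differencing gives (+4, +1), (-5, +3), (+4, -3), (-1, +2), (+4, +1), (-5, +3), (+4, -3), (-1, +2), (+4, +1). This is the pattern (+4, +1), (-5, +3), (+4, -3), (-1, +2) repeated.
step 10: apply (-5, +3) → (-3, 10)
step 11: apply (+4, -3) → (1, 7)

(1, 7)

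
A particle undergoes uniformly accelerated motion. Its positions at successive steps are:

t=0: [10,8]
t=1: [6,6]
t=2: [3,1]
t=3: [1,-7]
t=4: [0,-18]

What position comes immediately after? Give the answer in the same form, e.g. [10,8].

First differences are [-4,-2], [-3,-5], [-2,-8], [-1,-11]; their common second difference is [+1,-3] (constant acceleration).
step 5: [0,-18] + [+0,-14] → [0,-32]

[0,-32]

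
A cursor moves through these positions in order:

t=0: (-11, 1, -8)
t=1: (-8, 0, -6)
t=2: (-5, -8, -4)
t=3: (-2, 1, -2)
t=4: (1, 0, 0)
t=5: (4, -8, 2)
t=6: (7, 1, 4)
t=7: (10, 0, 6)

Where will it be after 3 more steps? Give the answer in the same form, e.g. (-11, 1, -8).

(19, 0, 12)

First: linear, +3 per step → 19 at step 10.
Second: cycles through 1, 0, -8 every 3 steps. Step 10 lands at position 1 of the cycle → 0.
Third: linear, +2 per step → 12 at step 10.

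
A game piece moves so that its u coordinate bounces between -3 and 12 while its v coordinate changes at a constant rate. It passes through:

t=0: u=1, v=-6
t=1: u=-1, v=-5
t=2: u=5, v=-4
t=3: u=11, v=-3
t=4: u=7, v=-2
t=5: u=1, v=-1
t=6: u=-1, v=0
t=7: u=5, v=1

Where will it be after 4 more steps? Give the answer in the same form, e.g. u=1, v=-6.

The u coordinate reflects between -3 and 12, moving 6 per step.
  step 8: 5 → 11
  step 9: 11 → 7
  step 10: 7 → 1
  step 11: 1 → -1
The v coordinate changes by +1 each step: at step 11 it is 5.

u=-1, v=5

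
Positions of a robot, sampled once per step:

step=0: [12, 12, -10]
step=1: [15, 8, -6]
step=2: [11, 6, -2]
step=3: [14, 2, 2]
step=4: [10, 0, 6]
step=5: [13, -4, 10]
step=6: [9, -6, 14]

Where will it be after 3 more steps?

[11, -16, 26]

Step-to-step displacements: [+3, -4, +4], [-4, -2, +4], [+3, -4, +4], [-4, -2, +4], [+3, -4, +4], [-4, -2, +4] — a repeating cycle of length 2.
step 7: apply [+3, -4, +4] → [12, -10, 18]
step 8: apply [-4, -2, +4] → [8, -12, 22]
step 9: apply [+3, -4, +4] → [11, -16, 26]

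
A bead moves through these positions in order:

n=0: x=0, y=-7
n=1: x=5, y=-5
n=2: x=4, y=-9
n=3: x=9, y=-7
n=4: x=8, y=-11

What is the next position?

x=13, y=-9

Differencing gives (+5, +2), (-1, -4), (+5, +2), (-1, -4). This is the pattern (+5, +2), (-1, -4) repeated.
step 5: apply (+5, +2) → x=13, y=-9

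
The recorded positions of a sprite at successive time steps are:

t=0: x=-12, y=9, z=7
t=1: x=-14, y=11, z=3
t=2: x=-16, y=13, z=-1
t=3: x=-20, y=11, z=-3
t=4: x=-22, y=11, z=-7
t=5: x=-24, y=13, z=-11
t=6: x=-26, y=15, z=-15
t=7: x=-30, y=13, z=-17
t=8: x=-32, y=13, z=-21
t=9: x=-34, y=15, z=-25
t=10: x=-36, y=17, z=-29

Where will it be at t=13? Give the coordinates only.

Step-to-step displacements: (-2,+2,-4), (-2,+2,-4), (-4,-2,-2), (-2,+0,-4), (-2,+2,-4), (-2,+2,-4), (-4,-2,-2), (-2,+0,-4), (-2,+2,-4), (-2,+2,-4) — a repeating cycle of length 4.
step 11: apply (-4,-2,-2) → x=-40, y=15, z=-31
step 12: apply (-2,+0,-4) → x=-42, y=15, z=-35
step 13: apply (-2,+2,-4) → x=-44, y=17, z=-39

x=-44, y=17, z=-39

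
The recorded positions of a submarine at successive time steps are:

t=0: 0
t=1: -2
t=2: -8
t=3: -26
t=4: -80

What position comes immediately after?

The jumps are -2, -6, -18, -54 — a geometric progression with ratio 3.
step 5: -80 − 162 → -242

-242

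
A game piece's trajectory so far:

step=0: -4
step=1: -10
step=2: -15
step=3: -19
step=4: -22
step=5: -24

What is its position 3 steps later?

First differences are -6, -5, -4, -3, -2; their common second difference is +1 (constant acceleration).
step 6: -24 − 1 → -25
step 7: -25 + 0 → -25
step 8: -25 + 1 → -24

-24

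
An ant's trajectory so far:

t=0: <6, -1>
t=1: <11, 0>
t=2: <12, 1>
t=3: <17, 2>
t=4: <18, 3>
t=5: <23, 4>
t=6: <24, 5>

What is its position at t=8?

<30, 7>

Differencing gives <+5, +1>, <+1, +1>, <+5, +1>, <+1, +1>, <+5, +1>, <+1, +1>. This is the pattern <+5, +1>, <+1, +1> repeated.
step 7: apply <+5, +1> → <29, 6>
step 8: apply <+1, +1> → <30, 7>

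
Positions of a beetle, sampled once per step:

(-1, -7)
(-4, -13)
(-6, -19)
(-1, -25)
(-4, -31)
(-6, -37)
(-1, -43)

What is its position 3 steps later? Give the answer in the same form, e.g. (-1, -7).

(-1, -61)

The first coordinate repeats the cycle [-1, -4, -6] with period 3; step 9 mod 3 = 0, giving -1.
The second coordinate changes by -6 each step, so at step 9 it is -7 + 9·(-6) = -61.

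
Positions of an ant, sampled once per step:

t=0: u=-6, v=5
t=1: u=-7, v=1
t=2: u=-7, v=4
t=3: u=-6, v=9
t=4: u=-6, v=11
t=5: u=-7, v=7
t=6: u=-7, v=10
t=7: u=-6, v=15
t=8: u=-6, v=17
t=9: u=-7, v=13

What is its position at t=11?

u=-6, v=21

Step-to-step displacements: (-1,-4), (+0,+3), (+1,+5), (+0,+2), (-1,-4), (+0,+3), (+1,+5), (+0,+2), (-1,-4) — a repeating cycle of length 4.
step 10: apply (+0,+3) → u=-7, v=16
step 11: apply (+1,+5) → u=-6, v=21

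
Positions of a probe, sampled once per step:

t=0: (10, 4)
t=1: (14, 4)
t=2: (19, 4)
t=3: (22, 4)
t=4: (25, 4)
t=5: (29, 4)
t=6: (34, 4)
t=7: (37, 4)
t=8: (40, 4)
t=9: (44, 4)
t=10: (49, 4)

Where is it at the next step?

Differencing gives (+4, +0), (+5, +0), (+3, +0), (+3, +0), (+4, +0), (+5, +0), (+3, +0), (+3, +0), (+4, +0), (+5, +0). This is the pattern (+4, +0), (+5, +0), (+3, +0), (+3, +0) repeated.
step 11: apply (+3, +0) → (52, 4)

(52, 4)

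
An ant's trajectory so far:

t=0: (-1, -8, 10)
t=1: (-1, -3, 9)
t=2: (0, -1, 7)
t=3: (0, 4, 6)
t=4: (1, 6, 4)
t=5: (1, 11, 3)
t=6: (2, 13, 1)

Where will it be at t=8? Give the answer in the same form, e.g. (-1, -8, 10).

Differencing gives (+0, +5, -1), (+1, +2, -2), (+0, +5, -1), (+1, +2, -2), (+0, +5, -1), (+1, +2, -2). This is the pattern (+0, +5, -1), (+1, +2, -2) repeated.
step 7: apply (+0, +5, -1) → (2, 18, 0)
step 8: apply (+1, +2, -2) → (3, 20, -2)

(3, 20, -2)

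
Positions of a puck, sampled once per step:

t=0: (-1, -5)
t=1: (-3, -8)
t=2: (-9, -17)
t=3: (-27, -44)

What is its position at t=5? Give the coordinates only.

(-243, -368)

Consecutive displacements (-2, -3), (-6, -9), (-18, -27) scale by a factor of 3 each step.
step 4: (-27, -44) + (-54, -81) → (-81, -125)
step 5: (-81, -125) + (-162, -243) → (-243, -368)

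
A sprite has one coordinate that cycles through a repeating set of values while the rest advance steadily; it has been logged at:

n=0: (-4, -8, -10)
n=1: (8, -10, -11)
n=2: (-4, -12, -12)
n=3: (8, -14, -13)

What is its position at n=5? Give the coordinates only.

(8, -18, -15)

The first coordinate repeats the cycle [-4, 8] with period 2; step 5 mod 2 = 1, giving 8.
The second coordinate changes by -2 each step, so at step 5 it is -8 + 5·(-2) = -18.
The third coordinate changes by -1 each step, so at step 5 it is -10 + 5·(-1) = -15.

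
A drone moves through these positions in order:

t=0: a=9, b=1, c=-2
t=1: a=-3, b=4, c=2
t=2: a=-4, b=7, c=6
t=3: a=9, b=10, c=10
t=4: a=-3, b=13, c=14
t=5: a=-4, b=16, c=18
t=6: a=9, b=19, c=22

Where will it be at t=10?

The a coordinate repeats the cycle [9, -3, -4] with period 3; step 10 mod 3 = 1, giving -3.
The b coordinate changes by +3 each step, so at step 10 it is 1 + 10·(3) = 31.
The c coordinate changes by +4 each step, so at step 10 it is -2 + 10·(4) = 38.

a=-3, b=31, c=38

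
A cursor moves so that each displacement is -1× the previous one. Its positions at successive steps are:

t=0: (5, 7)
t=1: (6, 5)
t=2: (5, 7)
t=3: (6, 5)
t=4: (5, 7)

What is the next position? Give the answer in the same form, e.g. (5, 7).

The jumps are (+1, -2), (-1, +2), (+1, -2), (-1, +2) — a geometric progression with ratio -1.
step 5: (5, 7) + (+1, -2) → (6, 5)

(6, 5)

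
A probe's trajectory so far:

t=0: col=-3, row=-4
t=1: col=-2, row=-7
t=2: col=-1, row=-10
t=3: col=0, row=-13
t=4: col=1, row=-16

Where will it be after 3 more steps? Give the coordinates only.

Constant displacement of (+1,-3) per step.
step 5: col=1, row=-16 + (+1,-3) → col=2, row=-19
step 6: col=2, row=-19 + (+1,-3) → col=3, row=-22
step 7: col=3, row=-22 + (+1,-3) → col=4, row=-25

col=4, row=-25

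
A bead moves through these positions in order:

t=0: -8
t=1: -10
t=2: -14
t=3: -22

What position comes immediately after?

-38

Consecutive displacements -2, -4, -8 scale by a factor of 2 each step.
step 4: -22 − 16 → -38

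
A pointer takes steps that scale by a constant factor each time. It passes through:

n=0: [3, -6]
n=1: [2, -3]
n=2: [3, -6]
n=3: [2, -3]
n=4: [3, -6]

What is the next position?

[2, -3]

Step-to-step displacements: [-1, +3], [+1, -3], [-1, +3], [+1, -3]; each is -1× the previous.
step 5: [3, -6] + [-1, +3] → [2, -3]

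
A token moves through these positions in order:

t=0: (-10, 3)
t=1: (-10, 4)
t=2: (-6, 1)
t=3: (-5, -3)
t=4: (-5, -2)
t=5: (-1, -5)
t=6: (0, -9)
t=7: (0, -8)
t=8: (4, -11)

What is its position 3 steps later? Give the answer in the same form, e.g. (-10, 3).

(9, -17)

Differencing gives (+0, +1), (+4, -3), (+1, -4), (+0, +1), (+4, -3), (+1, -4), (+0, +1), (+4, -3). This is the pattern (+0, +1), (+4, -3), (+1, -4) repeated.
step 9: apply (+1, -4) → (5, -15)
step 10: apply (+0, +1) → (5, -14)
step 11: apply (+4, -3) → (9, -17)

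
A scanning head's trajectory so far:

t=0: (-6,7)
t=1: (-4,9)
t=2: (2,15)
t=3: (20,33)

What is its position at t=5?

Step-to-step displacements: (+2,+2), (+6,+6), (+18,+18); each is 3× the previous.
step 4: (20,33) + (+54,+54) → (74,87)
step 5: (74,87) + (+162,+162) → (236,249)

(236,249)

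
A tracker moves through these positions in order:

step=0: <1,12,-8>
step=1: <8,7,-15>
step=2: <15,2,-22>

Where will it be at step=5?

<36,-13,-43>

Each step adds <+7,-5,-7> to the position.
step 3: <15,2,-22> + <+7,-5,-7> → <22,-3,-29>
step 4: <22,-3,-29> + <+7,-5,-7> → <29,-8,-36>
step 5: <29,-8,-36> + <+7,-5,-7> → <36,-13,-43>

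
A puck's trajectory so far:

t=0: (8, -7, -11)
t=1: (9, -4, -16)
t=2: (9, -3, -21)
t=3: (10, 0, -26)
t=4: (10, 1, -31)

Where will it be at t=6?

Step-to-step displacements: (+1, +3, -5), (+0, +1, -5), (+1, +3, -5), (+0, +1, -5) — a repeating cycle of length 2.
step 5: apply (+1, +3, -5) → (11, 4, -36)
step 6: apply (+0, +1, -5) → (11, 5, -41)

(11, 5, -41)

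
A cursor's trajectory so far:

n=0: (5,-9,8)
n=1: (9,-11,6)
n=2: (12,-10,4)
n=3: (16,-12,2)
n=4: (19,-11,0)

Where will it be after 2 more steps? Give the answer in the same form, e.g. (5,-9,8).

(26,-12,-4)

Step-to-step displacements: (+4,-2,-2), (+3,+1,-2), (+4,-2,-2), (+3,+1,-2) — a repeating cycle of length 2.
step 5: apply (+4,-2,-2) → (23,-13,-2)
step 6: apply (+3,+1,-2) → (26,-12,-4)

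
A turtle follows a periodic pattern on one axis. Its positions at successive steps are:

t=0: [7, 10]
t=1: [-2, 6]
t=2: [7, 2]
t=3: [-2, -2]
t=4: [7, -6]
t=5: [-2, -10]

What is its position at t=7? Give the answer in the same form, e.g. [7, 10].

[-2, -18]

The first coordinate repeats the cycle [7, -2] with period 2; step 7 mod 2 = 1, giving -2.
The second coordinate changes by -4 each step, so at step 7 it is 10 + 7·(-4) = -18.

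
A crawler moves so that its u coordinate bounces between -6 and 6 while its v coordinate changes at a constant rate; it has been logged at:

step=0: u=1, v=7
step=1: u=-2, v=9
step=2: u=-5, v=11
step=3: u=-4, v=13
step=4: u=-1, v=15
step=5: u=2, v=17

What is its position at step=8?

u=1, v=23

The u coordinate travels 3 per step and bounces off the walls at -6 and 6.
  step 6: 2 → 5
  step 7: 5 → 4
  step 8: 4 → 1
The v coordinate changes by +2 each step: at step 8 it is 23.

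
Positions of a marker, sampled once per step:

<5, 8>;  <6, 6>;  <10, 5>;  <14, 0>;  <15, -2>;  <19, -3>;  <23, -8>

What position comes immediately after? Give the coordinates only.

The moves between consecutive positions are <+1, -2>, <+4, -1>, <+4, -5>, <+1, -2>, <+4, -1>, <+4, -5>; they repeat the 3-cycle [<+1, -2>, <+4, -1>, <+4, -5>].
step 7: apply <+1, -2> → <24, -10>

<24, -10>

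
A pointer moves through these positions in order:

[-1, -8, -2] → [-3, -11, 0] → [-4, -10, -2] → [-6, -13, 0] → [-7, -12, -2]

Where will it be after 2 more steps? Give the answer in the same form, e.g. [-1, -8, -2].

[-10, -14, -2]

The moves between consecutive positions are [-2, -3, +2], [-1, +1, -2], [-2, -3, +2], [-1, +1, -2]; they repeat the 2-cycle [[-2, -3, +2], [-1, +1, -2]].
step 5: apply [-2, -3, +2] → [-9, -15, 0]
step 6: apply [-1, +1, -2] → [-10, -14, -2]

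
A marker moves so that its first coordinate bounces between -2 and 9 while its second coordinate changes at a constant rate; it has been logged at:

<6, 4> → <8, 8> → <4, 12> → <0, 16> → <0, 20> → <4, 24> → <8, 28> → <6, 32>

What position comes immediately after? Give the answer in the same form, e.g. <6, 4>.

<2, 36>

The first coordinate reflects between -2 and 9, moving 4 per step.
  step 8: 6 → 2
The second coordinate changes by +4 each step: at step 8 it is 36.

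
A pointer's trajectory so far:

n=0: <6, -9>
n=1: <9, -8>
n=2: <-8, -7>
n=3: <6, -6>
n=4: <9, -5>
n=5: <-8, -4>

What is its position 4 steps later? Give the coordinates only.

<6, 0>

The first coordinate repeats the cycle [6, 9, -8] with period 3; step 9 mod 3 = 0, giving 6.
The second coordinate changes by +1 each step, so at step 9 it is -9 + 9·(1) = 0.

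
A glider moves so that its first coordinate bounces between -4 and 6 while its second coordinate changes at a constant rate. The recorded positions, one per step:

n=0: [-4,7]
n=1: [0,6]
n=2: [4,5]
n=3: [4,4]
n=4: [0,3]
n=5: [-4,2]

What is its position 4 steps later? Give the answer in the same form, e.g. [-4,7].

The first coordinate reflects between -4 and 6, moving 4 per step.
  step 6: -4 → 0
  step 7: 0 → 4
  step 8: 4 → 4
  step 9: 4 → 0
The second coordinate changes by -1 each step: at step 9 it is -2.

[0,-2]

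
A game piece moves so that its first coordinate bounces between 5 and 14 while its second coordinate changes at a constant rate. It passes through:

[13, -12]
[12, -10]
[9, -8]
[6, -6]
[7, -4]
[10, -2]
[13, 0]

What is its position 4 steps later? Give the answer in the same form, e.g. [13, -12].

[7, 8]

The first coordinate reflects between 5 and 14, moving 3 per step.
  step 7: 13 → 12
  step 8: 12 → 9
  step 9: 9 → 6
  step 10: 6 → 7
The second coordinate changes by +2 each step: at step 10 it is 8.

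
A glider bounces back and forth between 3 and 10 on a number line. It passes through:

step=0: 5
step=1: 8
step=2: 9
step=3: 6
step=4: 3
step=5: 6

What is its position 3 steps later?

The value travels 3 per step and bounces off the walls at 3 and 10.
  step 6: 6 → 9
  step 7: 9 → 8
  step 8: 8 → 5

5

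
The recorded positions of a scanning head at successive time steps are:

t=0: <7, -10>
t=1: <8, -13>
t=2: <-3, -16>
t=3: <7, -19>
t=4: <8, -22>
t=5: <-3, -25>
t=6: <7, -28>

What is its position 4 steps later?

<8, -40>

The first coordinate repeats the cycle [7, 8, -3] with period 3; step 10 mod 3 = 1, giving 8.
The second coordinate changes by -3 each step, so at step 10 it is -10 + 10·(-3) = -40.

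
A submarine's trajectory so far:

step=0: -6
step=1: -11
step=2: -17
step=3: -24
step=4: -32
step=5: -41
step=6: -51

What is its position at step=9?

Taking differences between consecutive positions: -5, -6, -7, -8, -9, -10. These grow by -1 each step.
step 7: -51 − 11 → -62
step 8: -62 − 12 → -74
step 9: -74 − 13 → -87

-87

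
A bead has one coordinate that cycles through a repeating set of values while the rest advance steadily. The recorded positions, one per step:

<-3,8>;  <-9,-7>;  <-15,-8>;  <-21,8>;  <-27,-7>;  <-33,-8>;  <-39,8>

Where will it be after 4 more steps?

<-63,-7>

The first coordinate changes by -6 each step, so at step 10 it is -3 + 10·(-6) = -63.
The second coordinate repeats the cycle [8, -7, -8] with period 3; step 10 mod 3 = 1, giving -7.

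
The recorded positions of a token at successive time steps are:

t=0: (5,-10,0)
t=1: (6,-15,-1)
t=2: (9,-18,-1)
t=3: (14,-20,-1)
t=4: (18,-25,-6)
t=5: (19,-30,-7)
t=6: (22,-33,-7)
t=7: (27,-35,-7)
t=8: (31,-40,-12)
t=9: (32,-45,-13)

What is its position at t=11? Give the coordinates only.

The moves between consecutive positions are (+1,-5,-1), (+3,-3,+0), (+5,-2,+0), (+4,-5,-5), (+1,-5,-1), (+3,-3,+0), (+5,-2,+0), (+4,-5,-5), (+1,-5,-1); they repeat the 4-cycle [(+1,-5,-1), (+3,-3,+0), (+5,-2,+0), (+4,-5,-5)].
step 10: apply (+3,-3,+0) → (35,-48,-13)
step 11: apply (+5,-2,+0) → (40,-50,-13)

(40,-50,-13)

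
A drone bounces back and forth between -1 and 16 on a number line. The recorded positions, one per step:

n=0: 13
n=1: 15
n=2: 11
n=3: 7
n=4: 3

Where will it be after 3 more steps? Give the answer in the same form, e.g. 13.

7

The value reflects between -1 and 16, moving 4 per step.
  step 5: 3 → -1
  step 6: -1 → 3
  step 7: 3 → 7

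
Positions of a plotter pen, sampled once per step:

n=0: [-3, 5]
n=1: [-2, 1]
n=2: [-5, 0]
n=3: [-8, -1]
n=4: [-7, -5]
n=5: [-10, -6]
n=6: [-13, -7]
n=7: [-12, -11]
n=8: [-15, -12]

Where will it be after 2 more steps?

The moves between consecutive positions are [+1, -4], [-3, -1], [-3, -1], [+1, -4], [-3, -1], [-3, -1], [+1, -4], [-3, -1]; they repeat the 3-cycle [[+1, -4], [-3, -1], [-3, -1]].
step 9: apply [-3, -1] → [-18, -13]
step 10: apply [+1, -4] → [-17, -17]

[-17, -17]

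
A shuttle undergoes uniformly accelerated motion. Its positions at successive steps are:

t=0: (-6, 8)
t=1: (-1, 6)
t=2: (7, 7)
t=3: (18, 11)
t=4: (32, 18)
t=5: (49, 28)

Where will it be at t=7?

(92, 57)

Taking differences between consecutive positions: (+5, -2), (+8, +1), (+11, +4), (+14, +7), (+17, +10). These grow by (+3, +3) each step.
step 6: (49, 28) + (+20, +13) → (69, 41)
step 7: (69, 41) + (+23, +16) → (92, 57)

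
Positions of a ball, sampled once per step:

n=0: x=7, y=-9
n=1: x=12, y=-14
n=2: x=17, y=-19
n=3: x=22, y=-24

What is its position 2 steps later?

Each step adds (+5, -5) to the position.
step 4: x=22, y=-24 + (+5, -5) → x=27, y=-29
step 5: x=27, y=-29 + (+5, -5) → x=32, y=-34

x=32, y=-34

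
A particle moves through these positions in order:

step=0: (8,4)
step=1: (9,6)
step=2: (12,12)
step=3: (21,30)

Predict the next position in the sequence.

The jumps are (+1,+2), (+3,+6), (+9,+18) — a geometric progression with ratio 3.
step 4: (21,30) + (+27,+54) → (48,84)

(48,84)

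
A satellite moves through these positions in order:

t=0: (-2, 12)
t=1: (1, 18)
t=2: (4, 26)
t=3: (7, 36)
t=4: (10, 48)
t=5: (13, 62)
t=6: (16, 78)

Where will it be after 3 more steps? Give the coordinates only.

Successive displacements: (+3, +6), (+3, +8), (+3, +10), (+3, +12), (+3, +14), (+3, +16) — each changes by (+0, +2).
step 7: (16, 78) + (+3, +18) → (19, 96)
step 8: (19, 96) + (+3, +20) → (22, 116)
step 9: (22, 116) + (+3, +22) → (25, 138)

(25, 138)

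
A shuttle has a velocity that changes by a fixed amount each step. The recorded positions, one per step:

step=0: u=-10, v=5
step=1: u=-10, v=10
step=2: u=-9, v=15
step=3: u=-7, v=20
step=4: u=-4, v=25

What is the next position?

u=0, v=30

Successive displacements: (+0, +5), (+1, +5), (+2, +5), (+3, +5) — each changes by (+1, +0).
step 5: u=-4, v=25 + (+4, +5) → u=0, v=30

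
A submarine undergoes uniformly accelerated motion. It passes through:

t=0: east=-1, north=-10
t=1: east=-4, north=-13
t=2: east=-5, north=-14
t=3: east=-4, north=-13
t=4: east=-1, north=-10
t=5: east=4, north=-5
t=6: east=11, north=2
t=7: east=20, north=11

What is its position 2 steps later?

east=44, north=35

First differences are (-3, -3), (-1, -1), (+1, +1), (+3, +3), (+5, +5), (+7, +7), (+9, +9); their common second difference is (+2, +2) (constant acceleration).
step 8: east=20, north=11 + (+11, +11) → east=31, north=22
step 9: east=31, north=22 + (+13, +13) → east=44, north=35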